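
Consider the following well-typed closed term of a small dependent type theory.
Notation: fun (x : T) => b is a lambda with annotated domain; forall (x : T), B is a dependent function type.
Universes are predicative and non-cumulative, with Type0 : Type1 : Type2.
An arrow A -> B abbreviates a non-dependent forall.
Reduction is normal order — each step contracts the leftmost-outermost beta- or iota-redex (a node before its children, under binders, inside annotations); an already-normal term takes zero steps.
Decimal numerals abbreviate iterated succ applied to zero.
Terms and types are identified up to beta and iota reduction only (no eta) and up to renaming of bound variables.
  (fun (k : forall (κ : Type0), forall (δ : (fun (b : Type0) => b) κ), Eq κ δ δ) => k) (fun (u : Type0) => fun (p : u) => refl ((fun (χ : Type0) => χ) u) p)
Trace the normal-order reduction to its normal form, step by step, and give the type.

normal-order reduction sequence:
  (fun (k : forall (κ : Type0), forall (δ : (fun (b : Type0) => b) κ), Eq κ δ δ) => k) (fun (u : Type0) => fun (p : u) => refl ((fun (χ : Type0) => χ) u) p)
  ~> fun (k : Type0) => fun (κ : k) => refl ((fun (δ : Type0) => δ) k) κ
  ~> fun (k : Type0) => fun (κ : k) => refl k κ
type:
  forall (k : Type0), forall (κ : k), Eq k κ κ


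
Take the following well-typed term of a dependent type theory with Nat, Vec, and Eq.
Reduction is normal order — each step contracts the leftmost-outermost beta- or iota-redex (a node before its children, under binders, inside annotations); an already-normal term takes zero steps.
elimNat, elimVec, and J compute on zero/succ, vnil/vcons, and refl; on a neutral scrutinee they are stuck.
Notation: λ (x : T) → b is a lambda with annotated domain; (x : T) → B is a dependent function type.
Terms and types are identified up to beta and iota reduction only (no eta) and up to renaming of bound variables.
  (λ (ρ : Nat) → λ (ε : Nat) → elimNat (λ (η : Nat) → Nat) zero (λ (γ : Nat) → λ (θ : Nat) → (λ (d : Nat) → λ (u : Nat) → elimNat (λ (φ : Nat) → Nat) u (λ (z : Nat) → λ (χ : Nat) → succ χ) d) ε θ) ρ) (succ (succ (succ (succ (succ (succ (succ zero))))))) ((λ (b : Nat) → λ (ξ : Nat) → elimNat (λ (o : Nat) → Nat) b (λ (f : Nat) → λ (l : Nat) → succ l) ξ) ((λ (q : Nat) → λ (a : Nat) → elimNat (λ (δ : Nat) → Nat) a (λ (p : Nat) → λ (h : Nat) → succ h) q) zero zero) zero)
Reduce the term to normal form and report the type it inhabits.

reduced normal form:
  zero
inferred type:
  Nat
observation: 87 normal-order steps normalize the term, beginning with a beta-redex.


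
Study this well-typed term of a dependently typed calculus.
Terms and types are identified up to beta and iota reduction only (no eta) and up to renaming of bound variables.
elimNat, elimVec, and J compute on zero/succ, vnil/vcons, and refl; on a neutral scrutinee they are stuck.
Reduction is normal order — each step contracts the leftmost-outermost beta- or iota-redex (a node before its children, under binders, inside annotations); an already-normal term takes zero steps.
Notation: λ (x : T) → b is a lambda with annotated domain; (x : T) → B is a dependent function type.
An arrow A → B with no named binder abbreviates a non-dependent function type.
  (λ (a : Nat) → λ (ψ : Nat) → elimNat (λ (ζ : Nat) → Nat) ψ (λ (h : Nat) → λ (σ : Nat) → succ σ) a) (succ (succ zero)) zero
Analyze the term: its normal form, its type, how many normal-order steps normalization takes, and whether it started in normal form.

resulting normal form:
  succ (succ zero)
inferred type:
  Nat
reduction steps (normal order): 9
started in normal form: no
first contracted redex: a beta-redex


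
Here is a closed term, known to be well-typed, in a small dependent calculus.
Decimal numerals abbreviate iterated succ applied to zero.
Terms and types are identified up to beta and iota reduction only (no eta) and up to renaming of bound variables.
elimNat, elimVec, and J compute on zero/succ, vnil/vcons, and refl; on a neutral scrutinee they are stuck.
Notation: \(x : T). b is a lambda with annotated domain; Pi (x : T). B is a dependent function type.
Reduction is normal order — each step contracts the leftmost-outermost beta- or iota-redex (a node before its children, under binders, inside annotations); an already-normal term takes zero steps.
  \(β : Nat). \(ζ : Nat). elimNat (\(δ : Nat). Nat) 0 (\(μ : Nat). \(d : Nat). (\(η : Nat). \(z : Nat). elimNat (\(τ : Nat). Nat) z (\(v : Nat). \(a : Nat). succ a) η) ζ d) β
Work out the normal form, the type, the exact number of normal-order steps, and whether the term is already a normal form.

resulting normal form:
  \(β : Nat). \(ζ : Nat). elimNat (\(δ : Nat). Nat) 0 (\(μ : Nat). \(d : Nat). elimNat (\(η : Nat). Nat) d (\(z : Nat). \(τ : Nat). succ τ) ζ) β
inferred type:
  Pi (β : Nat). Pi (ζ : Nat). Nat
normal-order step count: 2
already normal: no
first redex: a beta-redex


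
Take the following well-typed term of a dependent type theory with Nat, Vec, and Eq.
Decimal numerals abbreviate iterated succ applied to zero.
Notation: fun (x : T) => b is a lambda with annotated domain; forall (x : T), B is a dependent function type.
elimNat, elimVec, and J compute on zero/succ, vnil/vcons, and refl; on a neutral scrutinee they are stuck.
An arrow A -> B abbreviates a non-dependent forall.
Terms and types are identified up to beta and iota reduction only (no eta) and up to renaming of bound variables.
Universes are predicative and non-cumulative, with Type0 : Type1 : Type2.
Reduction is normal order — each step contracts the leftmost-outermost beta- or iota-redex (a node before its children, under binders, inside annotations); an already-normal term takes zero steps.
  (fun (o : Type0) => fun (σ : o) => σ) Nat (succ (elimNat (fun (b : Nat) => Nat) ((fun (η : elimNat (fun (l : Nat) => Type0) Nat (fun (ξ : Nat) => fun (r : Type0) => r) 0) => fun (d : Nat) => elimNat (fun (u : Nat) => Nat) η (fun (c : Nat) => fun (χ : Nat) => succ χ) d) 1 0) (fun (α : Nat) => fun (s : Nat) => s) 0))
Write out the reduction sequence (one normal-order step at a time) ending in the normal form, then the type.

reduction (normal order):
  (fun (o : Type0) => fun (σ : o) => σ) Nat (succ (elimNat (fun (b : Nat) => Nat) ((fun (η : elimNat (fun (l : Nat) => Type0) Nat (fun (ξ : Nat) => fun (r : Type0) => r) 0) => fun (d : Nat) => elimNat (fun (u : Nat) => Nat) η (fun (c : Nat) => fun (χ : Nat) => succ χ) d) 1 0) (fun (α : Nat) => fun (s : Nat) => s) 0))
  ~> (fun (o : Nat) => o) (succ (elimNat (fun (σ : Nat) => Nat) ((fun (b : elimNat (fun (η : Nat) => Type0) Nat (fun (l : Nat) => fun (ξ : Type0) => ξ) 0) => fun (r : Nat) => elimNat (fun (d : Nat) => Nat) b (fun (u : Nat) => fun (c : Nat) => succ c) r) 1 0) (fun (χ : Nat) => fun (α : Nat) => α) 0))
  ~> succ (elimNat (fun (o : Nat) => Nat) ((fun (σ : elimNat (fun (b : Nat) => Type0) Nat (fun (η : Nat) => fun (l : Type0) => l) 0) => fun (ξ : Nat) => elimNat (fun (r : Nat) => Nat) σ (fun (d : Nat) => fun (u : Nat) => succ u) ξ) 1 0) (fun (c : Nat) => fun (χ : Nat) => χ) 0)
  ~> succ ((fun (o : elimNat (fun (σ : Nat) => Type0) Nat (fun (b : Nat) => fun (η : Type0) => η) 0) => fun (l : Nat) => elimNat (fun (ξ : Nat) => Nat) o (fun (r : Nat) => fun (d : Nat) => succ d) l) 1 0)
  ~> succ ((fun (o : Nat) => elimNat (fun (σ : Nat) => Nat) 1 (fun (b : Nat) => fun (η : Nat) => succ η) o) 0)
  ~> succ (elimNat (fun (o : Nat) => Nat) 1 (fun (σ : Nat) => fun (b : Nat) => succ b) 0)
  ~> 2
type:
  Nat


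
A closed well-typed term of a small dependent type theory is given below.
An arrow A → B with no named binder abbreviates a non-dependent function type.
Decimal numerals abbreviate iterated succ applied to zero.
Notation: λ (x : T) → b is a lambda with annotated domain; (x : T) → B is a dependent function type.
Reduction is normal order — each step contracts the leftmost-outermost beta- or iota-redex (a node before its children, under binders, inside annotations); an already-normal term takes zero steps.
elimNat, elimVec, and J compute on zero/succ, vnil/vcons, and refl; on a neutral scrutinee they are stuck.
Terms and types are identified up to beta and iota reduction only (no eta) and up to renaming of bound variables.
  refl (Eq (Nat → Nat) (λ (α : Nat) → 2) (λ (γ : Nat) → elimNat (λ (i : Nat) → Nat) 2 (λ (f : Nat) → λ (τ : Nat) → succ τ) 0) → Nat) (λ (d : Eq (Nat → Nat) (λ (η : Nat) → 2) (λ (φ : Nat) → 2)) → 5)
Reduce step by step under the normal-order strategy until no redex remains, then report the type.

reduction (normal order):
  refl (Eq (Nat → Nat) (λ (α : Nat) → 2) (λ (γ : Nat) → elimNat (λ (i : Nat) → Nat) 2 (λ (f : Nat) → λ (τ : Nat) → succ τ) 0) → Nat) (λ (d : Eq (Nat → Nat) (λ (η : Nat) → 2) (λ (φ : Nat) → 2)) → 5)
  ~> refl (Eq (Nat → Nat) (λ (α : Nat) → 2) (λ (γ : Nat) → 2) → Nat) (λ (i : Eq (Nat → Nat) (λ (f : Nat) → 2) (λ (τ : Nat) → 2)) → 5)
inferred type:
  Eq (Eq (Nat → Nat) (λ (α : Nat) → 2) (λ (γ : Nat) → 2) → Nat) (λ (i : Eq (Nat → Nat) (λ (f : Nat) → 2) (λ (τ : Nat) → 2)) → 5) (λ (d : Eq (Nat → Nat) (λ (η : Nat) → 2) (λ (φ : Nat) → 2)) → 5)


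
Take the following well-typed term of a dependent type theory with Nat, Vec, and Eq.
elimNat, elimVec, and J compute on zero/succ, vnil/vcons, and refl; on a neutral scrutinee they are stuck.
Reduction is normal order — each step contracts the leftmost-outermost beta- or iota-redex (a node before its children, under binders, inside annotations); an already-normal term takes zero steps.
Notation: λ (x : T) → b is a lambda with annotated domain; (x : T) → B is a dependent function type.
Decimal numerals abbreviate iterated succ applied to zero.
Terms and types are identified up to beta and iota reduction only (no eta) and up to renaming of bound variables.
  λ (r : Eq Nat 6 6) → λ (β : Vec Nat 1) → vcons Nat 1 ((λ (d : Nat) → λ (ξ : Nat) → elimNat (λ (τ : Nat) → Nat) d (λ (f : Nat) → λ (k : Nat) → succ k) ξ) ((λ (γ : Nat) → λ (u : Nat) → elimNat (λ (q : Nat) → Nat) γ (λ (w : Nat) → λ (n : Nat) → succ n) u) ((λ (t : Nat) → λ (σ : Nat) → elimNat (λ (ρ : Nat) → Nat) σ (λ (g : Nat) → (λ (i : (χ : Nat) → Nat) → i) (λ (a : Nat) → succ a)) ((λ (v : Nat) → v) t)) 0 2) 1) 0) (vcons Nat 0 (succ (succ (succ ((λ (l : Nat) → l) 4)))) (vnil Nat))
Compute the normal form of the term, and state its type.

normal form:
  λ (r : Eq Nat 6 6) → λ (β : Vec Nat 1) → vcons Nat 1 3 (vcons Nat 0 7 (vnil Nat))
the term's type:
  (r : Eq Nat 6 6) → (β : Vec Nat 1) → Vec Nat 2
observation: 15 normal-order steps separate the term from its normal form.


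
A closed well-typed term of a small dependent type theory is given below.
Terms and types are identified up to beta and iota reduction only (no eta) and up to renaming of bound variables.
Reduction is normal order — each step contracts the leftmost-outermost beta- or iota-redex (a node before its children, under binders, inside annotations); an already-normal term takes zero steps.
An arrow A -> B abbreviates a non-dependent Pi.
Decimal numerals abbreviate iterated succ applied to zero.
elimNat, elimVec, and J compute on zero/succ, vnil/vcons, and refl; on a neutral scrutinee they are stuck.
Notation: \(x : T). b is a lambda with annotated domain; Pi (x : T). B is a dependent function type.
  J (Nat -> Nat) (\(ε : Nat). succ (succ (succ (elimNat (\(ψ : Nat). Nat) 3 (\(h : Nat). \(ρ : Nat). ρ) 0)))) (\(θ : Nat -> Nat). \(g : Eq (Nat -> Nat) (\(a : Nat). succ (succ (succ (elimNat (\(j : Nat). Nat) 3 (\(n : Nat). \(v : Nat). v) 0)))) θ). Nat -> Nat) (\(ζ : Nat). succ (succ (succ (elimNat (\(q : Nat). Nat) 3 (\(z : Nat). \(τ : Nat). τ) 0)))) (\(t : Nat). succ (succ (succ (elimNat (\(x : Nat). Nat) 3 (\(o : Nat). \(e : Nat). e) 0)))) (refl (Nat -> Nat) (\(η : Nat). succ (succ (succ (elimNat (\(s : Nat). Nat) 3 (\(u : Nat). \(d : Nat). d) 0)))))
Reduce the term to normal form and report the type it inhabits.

normal form:
  \(ε : Nat). 6
inferred type:
  Nat -> Nat
observation: normalization takes exactly 2 steps under the normal-order strategy.


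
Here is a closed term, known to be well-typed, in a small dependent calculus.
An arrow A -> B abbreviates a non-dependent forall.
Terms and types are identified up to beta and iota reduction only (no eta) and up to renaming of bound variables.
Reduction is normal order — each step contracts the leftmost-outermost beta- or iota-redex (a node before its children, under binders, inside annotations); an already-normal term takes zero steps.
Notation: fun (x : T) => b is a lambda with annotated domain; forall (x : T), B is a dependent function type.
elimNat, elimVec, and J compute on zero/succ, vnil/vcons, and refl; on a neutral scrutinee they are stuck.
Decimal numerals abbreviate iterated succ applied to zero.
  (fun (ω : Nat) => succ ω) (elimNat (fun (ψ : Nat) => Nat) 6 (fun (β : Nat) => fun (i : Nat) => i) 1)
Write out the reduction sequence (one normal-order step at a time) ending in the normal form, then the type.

reduction (normal order):
  (fun (ω : Nat) => succ ω) (elimNat (fun (ψ : Nat) => Nat) 6 (fun (β : Nat) => fun (i : Nat) => i) 1)
  ~> succ (elimNat (fun (ω : Nat) => Nat) 6 (fun (ψ : Nat) => fun (β : Nat) => β) 1)
  ~> succ ((fun (ω : Nat) => fun (ψ : Nat) => ψ) 0 (elimNat (fun (β : Nat) => Nat) 6 (fun (i : Nat) => fun (w : Nat) => w) 0))
  ~> succ ((fun (ω : Nat) => ω) (elimNat (fun (ψ : Nat) => Nat) 6 (fun (β : Nat) => fun (i : Nat) => i) 0))
  ~> succ (elimNat (fun (ω : Nat) => Nat) 6 (fun (ψ : Nat) => fun (β : Nat) => β) 0)
  ~> 7
type:
  Nat


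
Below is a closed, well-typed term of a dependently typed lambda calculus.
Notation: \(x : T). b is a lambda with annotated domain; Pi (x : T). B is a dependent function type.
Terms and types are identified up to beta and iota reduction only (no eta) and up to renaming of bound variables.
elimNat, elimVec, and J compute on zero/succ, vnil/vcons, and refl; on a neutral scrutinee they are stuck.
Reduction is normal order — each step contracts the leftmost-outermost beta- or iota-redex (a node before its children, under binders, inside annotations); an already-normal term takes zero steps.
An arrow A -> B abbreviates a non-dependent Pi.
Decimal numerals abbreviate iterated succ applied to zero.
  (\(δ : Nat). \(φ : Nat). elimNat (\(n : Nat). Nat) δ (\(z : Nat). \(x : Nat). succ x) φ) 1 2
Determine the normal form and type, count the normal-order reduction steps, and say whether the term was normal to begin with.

resulting normal form:
  3
inferred type:
  Nat
reduction steps (normal order): 9
term was already normal: no
first contracted redex: a beta-redex


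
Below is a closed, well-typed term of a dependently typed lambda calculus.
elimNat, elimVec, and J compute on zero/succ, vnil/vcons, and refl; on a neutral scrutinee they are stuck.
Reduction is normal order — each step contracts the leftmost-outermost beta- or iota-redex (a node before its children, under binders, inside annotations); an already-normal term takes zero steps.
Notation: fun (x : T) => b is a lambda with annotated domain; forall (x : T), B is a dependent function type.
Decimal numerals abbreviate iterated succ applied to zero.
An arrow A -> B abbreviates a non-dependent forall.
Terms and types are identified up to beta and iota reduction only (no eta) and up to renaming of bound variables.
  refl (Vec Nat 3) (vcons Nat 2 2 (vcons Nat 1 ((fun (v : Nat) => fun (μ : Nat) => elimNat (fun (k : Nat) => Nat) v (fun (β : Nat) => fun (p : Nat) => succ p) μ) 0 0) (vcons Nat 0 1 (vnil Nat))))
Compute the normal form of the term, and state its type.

reduced normal form:
  refl (Vec Nat 3) (vcons Nat 2 2 (vcons Nat 1 0 (vcons Nat 0 1 (vnil Nat))))
inferred type:
  Eq (Vec Nat 3) (vcons Nat 2 2 (vcons Nat 1 0 (vcons Nat 0 1 (vnil Nat)))) (vcons Nat 2 2 (vcons Nat 1 0 (vcons Nat 0 1 (vnil Nat))))
observation: 3 normal-order steps separate the term from its normal form.


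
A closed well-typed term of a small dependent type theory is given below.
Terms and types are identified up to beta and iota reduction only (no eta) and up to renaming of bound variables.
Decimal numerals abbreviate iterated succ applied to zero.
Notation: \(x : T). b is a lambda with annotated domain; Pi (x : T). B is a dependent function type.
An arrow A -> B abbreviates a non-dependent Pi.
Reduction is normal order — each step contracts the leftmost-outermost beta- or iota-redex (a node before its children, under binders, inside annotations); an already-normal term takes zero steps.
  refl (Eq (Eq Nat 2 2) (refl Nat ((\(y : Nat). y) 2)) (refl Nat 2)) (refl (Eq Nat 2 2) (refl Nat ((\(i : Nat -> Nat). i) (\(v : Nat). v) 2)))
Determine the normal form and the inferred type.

reduced normal form:
  refl (Eq (Eq Nat 2 2) (refl Nat 2) (refl Nat 2)) (refl (Eq Nat 2 2) (refl Nat 2))
the term's type:
  Eq (Eq (Eq Nat 2 2) (refl Nat 2) (refl Nat 2)) (refl (Eq Nat 2 2) (refl Nat 2)) (refl (Eq Nat 2 2) (refl Nat 2))
observation: 3 normal-order steps separate the term from its normal form.


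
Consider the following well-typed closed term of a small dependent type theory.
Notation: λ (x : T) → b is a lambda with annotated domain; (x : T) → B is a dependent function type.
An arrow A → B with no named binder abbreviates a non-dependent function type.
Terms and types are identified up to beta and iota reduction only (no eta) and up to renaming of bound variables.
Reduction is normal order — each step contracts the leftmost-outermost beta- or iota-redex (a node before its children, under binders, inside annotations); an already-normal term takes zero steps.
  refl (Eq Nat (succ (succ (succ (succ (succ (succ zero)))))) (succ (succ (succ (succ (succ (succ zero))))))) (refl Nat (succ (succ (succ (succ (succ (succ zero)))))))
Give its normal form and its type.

reduced normal form:
  refl (Eq Nat (succ (succ (succ (succ (succ (succ zero)))))) (succ (succ (succ (succ (succ (succ zero))))))) (refl Nat (succ (succ (succ (succ (succ (succ zero)))))))
inferred type:
  Eq (Eq Nat (succ (succ (succ (succ (succ (succ zero)))))) (succ (succ (succ (succ (succ (succ zero))))))) (refl Nat (succ (succ (succ (succ (succ (succ zero))))))) (refl Nat (succ (succ (succ (succ (succ (succ zero)))))))
observation: the term is already in normal form.


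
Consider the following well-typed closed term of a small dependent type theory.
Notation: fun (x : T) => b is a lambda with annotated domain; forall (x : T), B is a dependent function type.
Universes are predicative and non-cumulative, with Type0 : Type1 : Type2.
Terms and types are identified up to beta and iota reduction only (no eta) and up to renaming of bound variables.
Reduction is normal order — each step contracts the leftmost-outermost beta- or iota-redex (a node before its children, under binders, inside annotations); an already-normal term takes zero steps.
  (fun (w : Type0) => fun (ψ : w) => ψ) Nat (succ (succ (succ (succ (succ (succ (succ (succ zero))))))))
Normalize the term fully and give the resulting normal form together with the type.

resulting normal form:
  succ (succ (succ (succ (succ (succ (succ (succ zero)))))))
the term's type:
  Nat


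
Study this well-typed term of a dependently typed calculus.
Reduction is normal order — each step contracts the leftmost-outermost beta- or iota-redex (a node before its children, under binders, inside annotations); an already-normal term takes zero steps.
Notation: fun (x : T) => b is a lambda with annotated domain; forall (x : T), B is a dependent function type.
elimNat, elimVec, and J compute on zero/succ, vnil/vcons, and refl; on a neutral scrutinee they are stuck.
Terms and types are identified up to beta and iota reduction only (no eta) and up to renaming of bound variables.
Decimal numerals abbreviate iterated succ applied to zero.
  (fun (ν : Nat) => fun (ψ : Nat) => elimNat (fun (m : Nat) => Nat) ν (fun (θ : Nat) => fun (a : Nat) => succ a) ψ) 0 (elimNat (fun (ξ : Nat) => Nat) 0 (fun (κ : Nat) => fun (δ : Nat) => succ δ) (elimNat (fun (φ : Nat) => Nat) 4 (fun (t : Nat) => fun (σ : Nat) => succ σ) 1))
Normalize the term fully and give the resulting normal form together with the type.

reduced normal form:
  5
type:
  Nat


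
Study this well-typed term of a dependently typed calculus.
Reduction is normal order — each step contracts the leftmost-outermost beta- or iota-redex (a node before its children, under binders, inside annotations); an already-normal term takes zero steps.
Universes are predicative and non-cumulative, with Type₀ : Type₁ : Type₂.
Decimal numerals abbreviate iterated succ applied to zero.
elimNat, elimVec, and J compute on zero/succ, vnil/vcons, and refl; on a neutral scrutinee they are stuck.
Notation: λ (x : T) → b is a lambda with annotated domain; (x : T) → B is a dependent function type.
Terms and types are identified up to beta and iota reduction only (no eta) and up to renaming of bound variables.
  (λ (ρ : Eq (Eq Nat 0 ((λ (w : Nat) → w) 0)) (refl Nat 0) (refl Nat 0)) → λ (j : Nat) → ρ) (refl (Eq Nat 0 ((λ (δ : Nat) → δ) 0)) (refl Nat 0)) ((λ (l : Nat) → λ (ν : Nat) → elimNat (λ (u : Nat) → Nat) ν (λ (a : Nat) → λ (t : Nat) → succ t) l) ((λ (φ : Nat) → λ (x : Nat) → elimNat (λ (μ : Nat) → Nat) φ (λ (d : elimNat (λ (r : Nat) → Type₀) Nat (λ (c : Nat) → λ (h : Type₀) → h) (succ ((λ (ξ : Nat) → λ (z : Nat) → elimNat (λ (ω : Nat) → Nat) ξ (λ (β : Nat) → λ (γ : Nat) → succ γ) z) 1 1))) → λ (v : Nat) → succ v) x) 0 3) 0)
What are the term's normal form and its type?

resulting normal form:
  refl (Eq Nat 0 0) (refl Nat 0)
the term's type:
  Eq (Eq Nat 0 0) (refl Nat 0) (refl Nat 0)
observation: 3 normal-order steps normalize the term, beginning with a beta-redex.


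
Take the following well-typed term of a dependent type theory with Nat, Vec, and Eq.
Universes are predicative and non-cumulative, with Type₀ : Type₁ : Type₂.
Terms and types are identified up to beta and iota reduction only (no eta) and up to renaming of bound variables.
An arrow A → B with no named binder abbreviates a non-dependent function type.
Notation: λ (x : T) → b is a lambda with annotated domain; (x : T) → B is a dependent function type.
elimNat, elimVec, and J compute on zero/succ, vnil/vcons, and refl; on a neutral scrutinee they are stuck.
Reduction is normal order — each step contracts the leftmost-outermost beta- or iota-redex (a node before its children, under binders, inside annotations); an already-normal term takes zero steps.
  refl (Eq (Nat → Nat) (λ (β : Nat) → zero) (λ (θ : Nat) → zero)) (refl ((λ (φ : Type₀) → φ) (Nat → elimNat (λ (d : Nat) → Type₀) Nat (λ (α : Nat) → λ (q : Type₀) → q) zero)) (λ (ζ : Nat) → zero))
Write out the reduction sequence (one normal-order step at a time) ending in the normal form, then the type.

normal-order reduction:
  refl (Eq (Nat → Nat) (λ (β : Nat) → zero) (λ (θ : Nat) → zero)) (refl ((λ (φ : Type₀) → φ) (Nat → elimNat (λ (d : Nat) → Type₀) Nat (λ (α : Nat) → λ (q : Type₀) → q) zero)) (λ (ζ : Nat) → zero))
  ~> refl (Eq (Nat → Nat) (λ (β : Nat) → zero) (λ (θ : Nat) → zero)) (refl (Nat → elimNat (λ (φ : Nat) → Type₀) Nat (λ (d : Nat) → λ (α : Type₀) → α) zero) (λ (q : Nat) → zero))
  ~> refl (Eq (Nat → Nat) (λ (β : Nat) → zero) (λ (θ : Nat) → zero)) (refl (Nat → Nat) (λ (φ : Nat) → zero))
type:
  Eq (Eq (Nat → Nat) (λ (β : Nat) → zero) (λ (θ : Nat) → zero)) (refl (Nat → Nat) (λ (φ : Nat) → zero)) (refl (Nat → Nat) (λ (d : Nat) → zero))


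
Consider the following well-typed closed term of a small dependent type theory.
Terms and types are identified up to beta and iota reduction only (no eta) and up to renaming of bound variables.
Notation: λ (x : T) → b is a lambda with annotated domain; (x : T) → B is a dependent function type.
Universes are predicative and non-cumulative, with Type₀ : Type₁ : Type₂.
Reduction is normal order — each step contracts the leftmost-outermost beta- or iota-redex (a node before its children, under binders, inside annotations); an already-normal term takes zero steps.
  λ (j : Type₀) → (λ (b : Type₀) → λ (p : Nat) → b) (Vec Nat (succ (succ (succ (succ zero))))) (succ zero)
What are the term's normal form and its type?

normal form:
  λ (j : Type₀) → Vec Nat (succ (succ (succ (succ zero))))
the term's type:
  (j : Type₀) → Type₀


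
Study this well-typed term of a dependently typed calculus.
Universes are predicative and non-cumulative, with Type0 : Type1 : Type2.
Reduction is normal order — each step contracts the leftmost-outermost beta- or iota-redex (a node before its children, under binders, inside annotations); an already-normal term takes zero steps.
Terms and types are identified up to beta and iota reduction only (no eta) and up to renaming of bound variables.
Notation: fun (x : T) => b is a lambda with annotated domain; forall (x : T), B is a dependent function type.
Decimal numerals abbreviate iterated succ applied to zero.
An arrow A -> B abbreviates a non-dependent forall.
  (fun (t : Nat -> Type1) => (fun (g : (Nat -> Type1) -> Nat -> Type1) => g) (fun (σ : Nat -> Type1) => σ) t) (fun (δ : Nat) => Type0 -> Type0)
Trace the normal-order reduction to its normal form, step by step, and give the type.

normal-order reduction:
  (fun (t : Nat -> Type1) => (fun (g : (Nat -> Type1) -> Nat -> Type1) => g) (fun (σ : Nat -> Type1) => σ) t) (fun (δ : Nat) => Type0 -> Type0)
  ~> (fun (t : (Nat -> Type1) -> Nat -> Type1) => t) (fun (g : Nat -> Type1) => g) (fun (σ : Nat) => Type0 -> Type0)
  ~> (fun (t : Nat -> Type1) => t) (fun (g : Nat) => Type0 -> Type0)
  ~> fun (t : Nat) => Type0 -> Type0
inferred type:
  Nat -> Type1


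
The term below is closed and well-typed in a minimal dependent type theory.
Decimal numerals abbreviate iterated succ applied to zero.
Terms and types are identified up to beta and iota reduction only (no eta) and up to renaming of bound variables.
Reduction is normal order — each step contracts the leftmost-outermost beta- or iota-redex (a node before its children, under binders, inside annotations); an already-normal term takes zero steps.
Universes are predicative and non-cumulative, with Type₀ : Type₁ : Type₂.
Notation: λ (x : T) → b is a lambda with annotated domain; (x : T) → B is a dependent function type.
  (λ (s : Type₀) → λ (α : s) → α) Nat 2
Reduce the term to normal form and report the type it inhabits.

normal form:
  2
type:
  Nat


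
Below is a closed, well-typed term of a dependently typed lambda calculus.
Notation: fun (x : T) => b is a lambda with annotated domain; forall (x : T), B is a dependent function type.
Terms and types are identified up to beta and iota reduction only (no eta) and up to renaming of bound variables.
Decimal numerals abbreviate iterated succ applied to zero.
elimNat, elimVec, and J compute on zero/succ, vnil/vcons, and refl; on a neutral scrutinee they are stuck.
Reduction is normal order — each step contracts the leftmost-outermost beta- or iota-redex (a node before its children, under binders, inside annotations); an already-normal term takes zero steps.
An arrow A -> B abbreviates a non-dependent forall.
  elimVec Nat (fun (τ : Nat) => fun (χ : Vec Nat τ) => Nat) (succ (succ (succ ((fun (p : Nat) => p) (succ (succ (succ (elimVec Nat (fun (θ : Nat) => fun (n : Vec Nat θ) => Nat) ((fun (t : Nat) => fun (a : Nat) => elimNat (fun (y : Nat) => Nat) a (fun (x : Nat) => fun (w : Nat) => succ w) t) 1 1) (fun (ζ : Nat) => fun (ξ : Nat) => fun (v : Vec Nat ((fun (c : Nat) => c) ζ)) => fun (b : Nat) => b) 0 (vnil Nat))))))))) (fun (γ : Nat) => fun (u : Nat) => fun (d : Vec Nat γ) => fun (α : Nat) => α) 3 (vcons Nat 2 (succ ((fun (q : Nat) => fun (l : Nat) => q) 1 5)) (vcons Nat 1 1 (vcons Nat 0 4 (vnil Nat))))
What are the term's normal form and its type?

reduced normal form:
  8
type:
  Nat


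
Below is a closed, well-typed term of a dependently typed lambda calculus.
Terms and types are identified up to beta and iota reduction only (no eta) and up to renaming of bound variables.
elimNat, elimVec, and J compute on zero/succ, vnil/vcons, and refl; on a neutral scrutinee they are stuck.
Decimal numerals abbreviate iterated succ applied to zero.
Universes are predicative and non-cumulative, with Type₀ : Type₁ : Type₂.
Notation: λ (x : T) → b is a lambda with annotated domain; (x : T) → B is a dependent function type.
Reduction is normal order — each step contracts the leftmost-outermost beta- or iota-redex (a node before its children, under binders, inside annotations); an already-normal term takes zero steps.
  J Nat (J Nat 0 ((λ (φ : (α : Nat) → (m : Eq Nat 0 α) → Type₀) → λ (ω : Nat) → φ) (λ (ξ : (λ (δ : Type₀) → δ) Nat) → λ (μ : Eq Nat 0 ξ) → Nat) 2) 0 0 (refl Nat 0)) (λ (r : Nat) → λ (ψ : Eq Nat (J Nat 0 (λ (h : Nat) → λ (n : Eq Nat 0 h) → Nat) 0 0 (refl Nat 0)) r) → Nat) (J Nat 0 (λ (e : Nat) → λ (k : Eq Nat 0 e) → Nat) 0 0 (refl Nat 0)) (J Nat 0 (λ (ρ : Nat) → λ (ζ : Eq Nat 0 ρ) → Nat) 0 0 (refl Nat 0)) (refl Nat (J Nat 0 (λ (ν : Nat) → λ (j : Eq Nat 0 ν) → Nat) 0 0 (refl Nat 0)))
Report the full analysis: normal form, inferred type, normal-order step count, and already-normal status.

resulting normal form:
  0
type:
  Nat
reduction steps (normal order): 2
term was already normal: no
first contracted redex: a J iota-redex


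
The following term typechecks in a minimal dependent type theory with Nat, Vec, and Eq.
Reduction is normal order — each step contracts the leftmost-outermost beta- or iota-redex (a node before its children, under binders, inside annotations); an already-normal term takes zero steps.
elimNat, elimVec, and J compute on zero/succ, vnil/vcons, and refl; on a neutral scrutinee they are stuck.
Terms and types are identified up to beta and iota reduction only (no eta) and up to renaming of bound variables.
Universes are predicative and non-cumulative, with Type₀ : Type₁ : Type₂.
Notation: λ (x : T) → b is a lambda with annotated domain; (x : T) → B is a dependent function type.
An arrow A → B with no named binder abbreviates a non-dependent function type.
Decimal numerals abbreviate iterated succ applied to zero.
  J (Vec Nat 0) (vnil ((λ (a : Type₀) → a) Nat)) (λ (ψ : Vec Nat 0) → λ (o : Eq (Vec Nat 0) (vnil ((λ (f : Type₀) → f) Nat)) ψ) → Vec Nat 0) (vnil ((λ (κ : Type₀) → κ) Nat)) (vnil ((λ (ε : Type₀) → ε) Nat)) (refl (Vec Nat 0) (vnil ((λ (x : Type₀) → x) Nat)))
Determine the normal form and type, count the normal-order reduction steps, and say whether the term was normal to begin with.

resulting normal form:
  vnil Nat
the term's type:
  Vec Nat 0
reduction steps (normal order): 2
started in normal form: no
first redex: a J iota-redex


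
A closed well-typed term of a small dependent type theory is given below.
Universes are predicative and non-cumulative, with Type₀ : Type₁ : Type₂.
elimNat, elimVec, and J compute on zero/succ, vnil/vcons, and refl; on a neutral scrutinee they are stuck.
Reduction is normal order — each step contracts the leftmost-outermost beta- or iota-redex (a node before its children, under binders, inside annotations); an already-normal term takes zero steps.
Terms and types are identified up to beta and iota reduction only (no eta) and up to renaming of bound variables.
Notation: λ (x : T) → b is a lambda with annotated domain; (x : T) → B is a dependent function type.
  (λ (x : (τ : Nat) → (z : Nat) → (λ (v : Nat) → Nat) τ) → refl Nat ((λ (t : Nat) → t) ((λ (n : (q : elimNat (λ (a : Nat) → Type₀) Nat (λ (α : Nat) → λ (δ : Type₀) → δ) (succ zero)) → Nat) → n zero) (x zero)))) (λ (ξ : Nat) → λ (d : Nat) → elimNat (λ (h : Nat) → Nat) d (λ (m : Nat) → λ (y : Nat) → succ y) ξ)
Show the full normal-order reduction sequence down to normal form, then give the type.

normal-order reduction:
  (λ (x : (τ : Nat) → (z : Nat) → (λ (v : Nat) → Nat) τ) → refl Nat ((λ (t : Nat) → t) ((λ (n : (q : elimNat (λ (a : Nat) → Type₀) Nat (λ (α : Nat) → λ (δ : Type₀) → δ) (succ zero)) → Nat) → n zero) (x zero)))) (λ (ξ : Nat) → λ (d : Nat) → elimNat (λ (h : Nat) → Nat) d (λ (m : Nat) → λ (y : Nat) → succ y) ξ)
  ~> refl Nat ((λ (x : Nat) → x) ((λ (τ : (z : elimNat (λ (v : Nat) → Type₀) Nat (λ (t : Nat) → λ (n : Type₀) → n) (succ zero)) → Nat) → τ zero) ((λ (q : Nat) → λ (a : Nat) → elimNat (λ (α : Nat) → Nat) a (λ (δ : Nat) → λ (ξ : Nat) → succ ξ) q) zero)))
  ~> refl Nat ((λ (x : (τ : elimNat (λ (z : Nat) → Type₀) Nat (λ (v : Nat) → λ (t : Type₀) → t) (succ zero)) → Nat) → x zero) ((λ (n : Nat) → λ (q : Nat) → elimNat (λ (a : Nat) → Nat) q (λ (α : Nat) → λ (δ : Nat) → succ δ) n) zero))
  ~> refl Nat ((λ (x : Nat) → λ (τ : Nat) → elimNat (λ (z : Nat) → Nat) τ (λ (v : Nat) → λ (t : Nat) → succ t) x) zero zero)
  ~> refl Nat ((λ (x : Nat) → elimNat (λ (τ : Nat) → Nat) x (λ (z : Nat) → λ (v : Nat) → succ v) zero) zero)
  ~> refl Nat (elimNat (λ (x : Nat) → Nat) zero (λ (τ : Nat) → λ (z : Nat) → succ z) zero)
  ~> refl Nat zero
the term's type:
  Eq Nat zero zero


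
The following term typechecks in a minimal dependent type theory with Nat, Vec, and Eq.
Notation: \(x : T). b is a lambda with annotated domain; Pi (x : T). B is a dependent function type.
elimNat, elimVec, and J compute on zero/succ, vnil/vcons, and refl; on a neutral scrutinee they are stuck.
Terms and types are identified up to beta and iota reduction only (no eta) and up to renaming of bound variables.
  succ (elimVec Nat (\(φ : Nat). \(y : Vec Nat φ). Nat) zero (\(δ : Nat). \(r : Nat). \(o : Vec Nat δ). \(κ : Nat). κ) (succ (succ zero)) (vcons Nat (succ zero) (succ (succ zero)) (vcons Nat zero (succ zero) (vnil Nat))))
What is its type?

type:
  Nat


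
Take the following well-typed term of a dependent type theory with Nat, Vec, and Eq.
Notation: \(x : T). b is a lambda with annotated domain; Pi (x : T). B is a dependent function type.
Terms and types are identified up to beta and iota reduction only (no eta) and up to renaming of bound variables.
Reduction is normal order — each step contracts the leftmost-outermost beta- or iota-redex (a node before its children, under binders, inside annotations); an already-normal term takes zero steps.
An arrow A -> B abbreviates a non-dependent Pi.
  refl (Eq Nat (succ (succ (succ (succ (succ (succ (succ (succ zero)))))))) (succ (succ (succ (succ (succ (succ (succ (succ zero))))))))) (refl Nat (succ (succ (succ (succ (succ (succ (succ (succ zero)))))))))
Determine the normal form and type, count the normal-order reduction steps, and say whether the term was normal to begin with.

normal form:
  refl (Eq Nat (succ (succ (succ (succ (succ (succ (succ (succ zero)))))))) (succ (succ (succ (succ (succ (succ (succ (succ zero))))))))) (refl Nat (succ (succ (succ (succ (succ (succ (succ (succ zero)))))))))
inferred type:
  Eq (Eq Nat (succ (succ (succ (succ (succ (succ (succ (succ zero)))))))) (succ (succ (succ (succ (succ (succ (succ (succ zero))))))))) (refl Nat (succ (succ (succ (succ (succ (succ (succ (succ zero))))))))) (refl Nat (succ (succ (succ (succ (succ (succ (succ (succ zero)))))))))
normal-order step count: 0
started in normal form: yes


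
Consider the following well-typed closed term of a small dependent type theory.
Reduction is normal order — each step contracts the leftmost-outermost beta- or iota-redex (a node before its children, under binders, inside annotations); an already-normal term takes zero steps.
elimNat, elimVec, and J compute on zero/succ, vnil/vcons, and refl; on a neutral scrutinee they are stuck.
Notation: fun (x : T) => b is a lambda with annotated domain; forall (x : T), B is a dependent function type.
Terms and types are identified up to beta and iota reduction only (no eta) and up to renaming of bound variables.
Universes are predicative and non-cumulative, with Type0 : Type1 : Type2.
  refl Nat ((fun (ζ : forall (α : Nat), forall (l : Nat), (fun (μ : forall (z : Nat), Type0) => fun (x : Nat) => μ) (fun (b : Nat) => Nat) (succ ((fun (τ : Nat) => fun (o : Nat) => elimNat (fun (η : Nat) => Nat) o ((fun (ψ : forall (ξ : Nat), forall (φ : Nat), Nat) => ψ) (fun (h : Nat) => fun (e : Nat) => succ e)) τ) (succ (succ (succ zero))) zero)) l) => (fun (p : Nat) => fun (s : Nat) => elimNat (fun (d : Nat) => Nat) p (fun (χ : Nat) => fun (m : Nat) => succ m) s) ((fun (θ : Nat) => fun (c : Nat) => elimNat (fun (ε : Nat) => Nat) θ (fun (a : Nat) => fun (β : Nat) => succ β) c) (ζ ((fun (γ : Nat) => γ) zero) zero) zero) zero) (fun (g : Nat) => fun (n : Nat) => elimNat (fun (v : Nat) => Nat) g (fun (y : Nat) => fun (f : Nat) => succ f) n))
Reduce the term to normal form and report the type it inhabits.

reduced normal form:
  refl Nat zero
type:
  Eq Nat zero zero
observation: 11 normal-order steps separate the term from its normal form.


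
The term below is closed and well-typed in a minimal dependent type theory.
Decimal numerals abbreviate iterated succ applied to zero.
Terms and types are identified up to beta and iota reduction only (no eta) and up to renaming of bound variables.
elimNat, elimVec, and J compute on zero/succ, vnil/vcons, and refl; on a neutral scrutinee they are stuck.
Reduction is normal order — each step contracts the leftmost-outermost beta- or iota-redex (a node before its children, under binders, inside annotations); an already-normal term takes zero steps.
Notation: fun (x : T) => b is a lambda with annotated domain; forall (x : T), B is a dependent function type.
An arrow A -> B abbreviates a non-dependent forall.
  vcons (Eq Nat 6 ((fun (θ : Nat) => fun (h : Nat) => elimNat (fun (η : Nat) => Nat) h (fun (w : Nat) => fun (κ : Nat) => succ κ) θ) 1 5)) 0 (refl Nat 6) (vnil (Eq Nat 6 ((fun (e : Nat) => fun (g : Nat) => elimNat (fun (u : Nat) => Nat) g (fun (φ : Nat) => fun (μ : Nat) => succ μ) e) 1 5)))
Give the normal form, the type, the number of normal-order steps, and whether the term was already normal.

resulting normal form:
  vcons (Eq Nat 6 6) 0 (refl Nat 6) (vnil (Eq Nat 6 6))
the term's type:
  Vec (Eq Nat 6 6) 1
reduction steps (normal order): 12
already normal: no
first redex: a beta-redex


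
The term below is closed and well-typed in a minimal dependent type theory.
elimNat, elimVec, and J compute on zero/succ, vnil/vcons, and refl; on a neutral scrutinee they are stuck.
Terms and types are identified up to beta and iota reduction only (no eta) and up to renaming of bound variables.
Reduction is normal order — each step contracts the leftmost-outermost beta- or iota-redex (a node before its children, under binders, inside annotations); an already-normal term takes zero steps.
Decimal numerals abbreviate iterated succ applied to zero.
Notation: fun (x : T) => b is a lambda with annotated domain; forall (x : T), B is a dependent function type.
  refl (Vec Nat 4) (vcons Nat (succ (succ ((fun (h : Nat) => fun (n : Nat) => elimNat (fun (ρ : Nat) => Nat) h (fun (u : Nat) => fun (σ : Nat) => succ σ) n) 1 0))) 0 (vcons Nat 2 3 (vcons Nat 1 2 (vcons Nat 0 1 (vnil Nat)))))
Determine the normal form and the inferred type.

resulting normal form:
  refl (Vec Nat 4) (vcons Nat 3 0 (vcons Nat 2 3 (vcons Nat 1 2 (vcons Nat 0 1 (vnil Nat)))))
inferred type:
  Eq (Vec Nat 4) (vcons Nat 3 0 (vcons Nat 2 3 (vcons Nat 1 2 (vcons Nat 0 1 (vnil Nat))))) (vcons Nat 3 0 (vcons Nat 2 3 (vcons Nat 1 2 (vcons Nat 0 1 (vnil Nat)))))


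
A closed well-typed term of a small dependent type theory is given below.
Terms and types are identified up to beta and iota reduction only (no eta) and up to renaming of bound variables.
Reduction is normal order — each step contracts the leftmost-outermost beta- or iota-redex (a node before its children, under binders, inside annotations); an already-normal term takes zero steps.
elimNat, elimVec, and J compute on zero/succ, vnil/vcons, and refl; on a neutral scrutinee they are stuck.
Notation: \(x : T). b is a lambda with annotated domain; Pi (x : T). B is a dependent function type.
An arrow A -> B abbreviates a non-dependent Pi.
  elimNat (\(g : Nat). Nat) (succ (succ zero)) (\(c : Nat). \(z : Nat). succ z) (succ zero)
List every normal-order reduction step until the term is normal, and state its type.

reduction (normal order):
  elimNat (\(g : Nat). Nat) (succ (succ zero)) (\(c : Nat). \(z : Nat). succ z) (succ zero)
  ~> (\(g : Nat). \(c : Nat). succ c) zero (elimNat (\(z : Nat). Nat) (succ (succ zero)) (\(φ : Nat). \(α : Nat). succ α) zero)
  ~> (\(g : Nat). succ g) (elimNat (\(c : Nat). Nat) (succ (succ zero)) (\(z : Nat). \(φ : Nat). succ φ) zero)
  ~> succ (elimNat (\(g : Nat). Nat) (succ (succ zero)) (\(c : Nat). \(z : Nat). succ z) zero)
  ~> succ (succ (succ zero))
the term's type:
  Nat
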